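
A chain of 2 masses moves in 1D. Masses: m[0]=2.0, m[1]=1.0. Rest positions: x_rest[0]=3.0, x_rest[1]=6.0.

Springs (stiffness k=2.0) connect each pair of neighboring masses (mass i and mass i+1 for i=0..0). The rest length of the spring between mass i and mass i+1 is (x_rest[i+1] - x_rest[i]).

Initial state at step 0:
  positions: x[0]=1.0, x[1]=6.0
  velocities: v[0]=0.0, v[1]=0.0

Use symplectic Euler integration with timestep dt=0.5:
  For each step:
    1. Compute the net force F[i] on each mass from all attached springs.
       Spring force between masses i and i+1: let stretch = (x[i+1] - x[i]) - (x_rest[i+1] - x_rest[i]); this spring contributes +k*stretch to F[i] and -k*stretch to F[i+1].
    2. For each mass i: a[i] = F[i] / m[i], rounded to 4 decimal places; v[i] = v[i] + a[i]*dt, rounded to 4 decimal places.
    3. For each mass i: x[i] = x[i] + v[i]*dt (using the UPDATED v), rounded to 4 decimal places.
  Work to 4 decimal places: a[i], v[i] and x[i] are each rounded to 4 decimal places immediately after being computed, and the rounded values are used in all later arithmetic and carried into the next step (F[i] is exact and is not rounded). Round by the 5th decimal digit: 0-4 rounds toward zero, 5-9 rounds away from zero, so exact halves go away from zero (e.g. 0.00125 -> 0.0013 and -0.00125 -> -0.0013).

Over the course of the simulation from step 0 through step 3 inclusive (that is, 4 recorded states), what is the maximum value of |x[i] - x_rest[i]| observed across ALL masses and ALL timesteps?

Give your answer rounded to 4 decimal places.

Answer: 2.8125

Derivation:
Step 0: x=[1.0000 6.0000] v=[0.0000 0.0000]
Step 1: x=[1.5000 5.0000] v=[1.0000 -2.0000]
Step 2: x=[2.1250 3.7500] v=[1.2500 -2.5000]
Step 3: x=[2.4063 3.1875] v=[0.5625 -1.1250]
Max displacement = 2.8125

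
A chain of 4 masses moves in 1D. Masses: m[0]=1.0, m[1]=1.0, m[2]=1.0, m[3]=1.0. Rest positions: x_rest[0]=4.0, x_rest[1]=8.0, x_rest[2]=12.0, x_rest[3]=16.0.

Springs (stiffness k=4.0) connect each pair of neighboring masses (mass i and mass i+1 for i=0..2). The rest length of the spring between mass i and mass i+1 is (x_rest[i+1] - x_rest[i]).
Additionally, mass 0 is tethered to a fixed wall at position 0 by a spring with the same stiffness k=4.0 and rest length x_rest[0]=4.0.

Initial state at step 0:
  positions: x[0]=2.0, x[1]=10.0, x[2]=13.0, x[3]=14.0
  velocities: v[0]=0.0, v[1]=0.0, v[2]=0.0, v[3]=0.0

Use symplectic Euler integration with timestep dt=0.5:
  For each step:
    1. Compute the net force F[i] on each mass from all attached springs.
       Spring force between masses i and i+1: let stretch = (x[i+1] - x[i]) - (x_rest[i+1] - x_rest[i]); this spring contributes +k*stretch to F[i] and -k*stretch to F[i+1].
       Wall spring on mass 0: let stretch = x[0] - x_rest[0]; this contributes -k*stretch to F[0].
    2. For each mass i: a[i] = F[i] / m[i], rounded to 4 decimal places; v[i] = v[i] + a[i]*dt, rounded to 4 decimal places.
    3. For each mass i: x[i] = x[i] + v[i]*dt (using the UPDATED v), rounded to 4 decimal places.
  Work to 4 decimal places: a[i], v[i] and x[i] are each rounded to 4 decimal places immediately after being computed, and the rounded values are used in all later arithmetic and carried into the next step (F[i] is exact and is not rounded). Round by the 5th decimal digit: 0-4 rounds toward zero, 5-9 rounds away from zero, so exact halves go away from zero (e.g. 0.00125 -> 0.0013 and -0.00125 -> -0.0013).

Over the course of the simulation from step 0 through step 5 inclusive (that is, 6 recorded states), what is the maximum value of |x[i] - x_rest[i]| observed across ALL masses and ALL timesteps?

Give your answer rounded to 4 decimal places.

Answer: 4.0000

Derivation:
Step 0: x=[2.0000 10.0000 13.0000 14.0000] v=[0.0000 0.0000 0.0000 0.0000]
Step 1: x=[8.0000 5.0000 11.0000 17.0000] v=[12.0000 -10.0000 -4.0000 6.0000]
Step 2: x=[3.0000 9.0000 9.0000 18.0000] v=[-10.0000 8.0000 -4.0000 2.0000]
Step 3: x=[1.0000 7.0000 16.0000 14.0000] v=[-4.0000 -4.0000 14.0000 -8.0000]
Step 4: x=[4.0000 8.0000 12.0000 16.0000] v=[6.0000 2.0000 -8.0000 4.0000]
Step 5: x=[7.0000 9.0000 8.0000 18.0000] v=[6.0000 2.0000 -8.0000 4.0000]
Max displacement = 4.0000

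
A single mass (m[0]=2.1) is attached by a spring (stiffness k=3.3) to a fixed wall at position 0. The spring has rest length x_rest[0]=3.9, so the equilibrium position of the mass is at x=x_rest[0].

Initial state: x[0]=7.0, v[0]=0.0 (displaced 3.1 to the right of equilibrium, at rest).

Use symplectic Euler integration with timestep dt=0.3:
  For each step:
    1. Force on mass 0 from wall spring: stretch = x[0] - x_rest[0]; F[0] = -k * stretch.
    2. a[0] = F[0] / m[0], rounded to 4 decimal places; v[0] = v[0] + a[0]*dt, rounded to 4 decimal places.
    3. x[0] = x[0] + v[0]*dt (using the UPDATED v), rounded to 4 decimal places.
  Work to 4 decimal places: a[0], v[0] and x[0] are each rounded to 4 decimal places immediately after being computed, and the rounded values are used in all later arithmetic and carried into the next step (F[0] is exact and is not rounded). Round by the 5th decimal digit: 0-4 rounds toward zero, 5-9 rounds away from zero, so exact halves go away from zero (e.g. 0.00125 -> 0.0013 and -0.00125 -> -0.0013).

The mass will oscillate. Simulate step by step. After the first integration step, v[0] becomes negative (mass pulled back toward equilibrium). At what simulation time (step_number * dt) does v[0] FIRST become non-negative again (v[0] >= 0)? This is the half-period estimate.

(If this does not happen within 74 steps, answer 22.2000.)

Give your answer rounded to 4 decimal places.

Step 0: x=[7.0000] v=[0.0000]
Step 1: x=[6.5616] v=[-1.4614]
Step 2: x=[5.7467] v=[-2.7162]
Step 3: x=[4.6707] v=[-3.5868]
Step 4: x=[3.4857] v=[-3.9501]
Step 5: x=[2.3593] v=[-3.7548]
Step 6: x=[1.4508] v=[-3.0285]
Step 7: x=[0.8886] v=[-1.8739]
Step 8: x=[0.7523] v=[-0.4542]
Step 9: x=[1.0612] v=[1.0297]
First v>=0 after going negative at step 9, time=2.7000

Answer: 2.7000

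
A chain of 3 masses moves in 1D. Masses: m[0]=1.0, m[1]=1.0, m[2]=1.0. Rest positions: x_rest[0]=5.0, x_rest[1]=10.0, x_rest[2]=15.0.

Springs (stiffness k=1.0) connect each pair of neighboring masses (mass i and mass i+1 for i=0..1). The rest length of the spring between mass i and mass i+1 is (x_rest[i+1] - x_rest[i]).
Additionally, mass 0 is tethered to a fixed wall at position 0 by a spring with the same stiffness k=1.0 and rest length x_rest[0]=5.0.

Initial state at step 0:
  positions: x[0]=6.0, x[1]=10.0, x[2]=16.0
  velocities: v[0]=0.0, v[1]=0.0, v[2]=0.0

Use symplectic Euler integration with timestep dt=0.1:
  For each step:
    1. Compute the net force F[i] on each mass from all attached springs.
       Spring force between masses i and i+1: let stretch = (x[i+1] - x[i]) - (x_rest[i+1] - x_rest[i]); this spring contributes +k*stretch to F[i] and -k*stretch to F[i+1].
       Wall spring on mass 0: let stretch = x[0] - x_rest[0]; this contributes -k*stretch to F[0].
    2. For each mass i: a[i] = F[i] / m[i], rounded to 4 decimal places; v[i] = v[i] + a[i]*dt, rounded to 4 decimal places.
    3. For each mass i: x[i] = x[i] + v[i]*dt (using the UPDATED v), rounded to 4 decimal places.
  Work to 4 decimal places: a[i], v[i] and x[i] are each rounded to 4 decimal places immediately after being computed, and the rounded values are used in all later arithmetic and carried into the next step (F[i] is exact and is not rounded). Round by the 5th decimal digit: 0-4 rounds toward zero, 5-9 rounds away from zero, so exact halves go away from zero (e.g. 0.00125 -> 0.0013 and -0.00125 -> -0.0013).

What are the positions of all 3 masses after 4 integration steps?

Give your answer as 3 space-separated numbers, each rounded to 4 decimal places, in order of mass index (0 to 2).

Answer: 5.8089 10.1896 15.9044

Derivation:
Step 0: x=[6.0000 10.0000 16.0000] v=[0.0000 0.0000 0.0000]
Step 1: x=[5.9800 10.0200 15.9900] v=[-0.2000 0.2000 -0.1000]
Step 2: x=[5.9406 10.0593 15.9703] v=[-0.3940 0.3930 -0.1970]
Step 3: x=[5.8830 10.1165 15.9415] v=[-0.5762 0.5722 -0.2881]
Step 4: x=[5.8089 10.1896 15.9044] v=[-0.7412 0.7314 -0.3706]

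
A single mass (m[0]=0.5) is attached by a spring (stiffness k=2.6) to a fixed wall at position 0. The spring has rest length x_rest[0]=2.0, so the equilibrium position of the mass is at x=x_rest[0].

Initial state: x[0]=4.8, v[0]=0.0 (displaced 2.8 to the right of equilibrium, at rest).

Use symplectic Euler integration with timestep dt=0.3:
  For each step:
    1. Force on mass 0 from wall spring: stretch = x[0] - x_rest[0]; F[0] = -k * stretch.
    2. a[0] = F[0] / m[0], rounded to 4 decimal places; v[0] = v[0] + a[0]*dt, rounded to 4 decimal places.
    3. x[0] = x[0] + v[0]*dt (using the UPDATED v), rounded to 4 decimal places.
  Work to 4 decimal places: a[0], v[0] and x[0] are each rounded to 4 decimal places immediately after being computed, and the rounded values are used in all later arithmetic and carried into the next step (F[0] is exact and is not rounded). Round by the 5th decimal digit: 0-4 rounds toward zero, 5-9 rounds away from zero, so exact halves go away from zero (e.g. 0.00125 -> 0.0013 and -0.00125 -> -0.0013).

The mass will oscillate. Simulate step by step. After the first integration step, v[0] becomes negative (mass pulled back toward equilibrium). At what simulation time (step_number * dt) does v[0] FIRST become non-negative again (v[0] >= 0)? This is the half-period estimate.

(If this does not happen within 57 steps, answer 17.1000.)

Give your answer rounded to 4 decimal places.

Answer: 1.5000

Derivation:
Step 0: x=[4.8000] v=[0.0000]
Step 1: x=[3.4896] v=[-4.3680]
Step 2: x=[1.4821] v=[-6.6918]
Step 3: x=[-0.2831] v=[-5.8839]
Step 4: x=[-0.9798] v=[-2.3223]
Step 5: x=[-0.2819] v=[2.3262]
First v>=0 after going negative at step 5, time=1.5000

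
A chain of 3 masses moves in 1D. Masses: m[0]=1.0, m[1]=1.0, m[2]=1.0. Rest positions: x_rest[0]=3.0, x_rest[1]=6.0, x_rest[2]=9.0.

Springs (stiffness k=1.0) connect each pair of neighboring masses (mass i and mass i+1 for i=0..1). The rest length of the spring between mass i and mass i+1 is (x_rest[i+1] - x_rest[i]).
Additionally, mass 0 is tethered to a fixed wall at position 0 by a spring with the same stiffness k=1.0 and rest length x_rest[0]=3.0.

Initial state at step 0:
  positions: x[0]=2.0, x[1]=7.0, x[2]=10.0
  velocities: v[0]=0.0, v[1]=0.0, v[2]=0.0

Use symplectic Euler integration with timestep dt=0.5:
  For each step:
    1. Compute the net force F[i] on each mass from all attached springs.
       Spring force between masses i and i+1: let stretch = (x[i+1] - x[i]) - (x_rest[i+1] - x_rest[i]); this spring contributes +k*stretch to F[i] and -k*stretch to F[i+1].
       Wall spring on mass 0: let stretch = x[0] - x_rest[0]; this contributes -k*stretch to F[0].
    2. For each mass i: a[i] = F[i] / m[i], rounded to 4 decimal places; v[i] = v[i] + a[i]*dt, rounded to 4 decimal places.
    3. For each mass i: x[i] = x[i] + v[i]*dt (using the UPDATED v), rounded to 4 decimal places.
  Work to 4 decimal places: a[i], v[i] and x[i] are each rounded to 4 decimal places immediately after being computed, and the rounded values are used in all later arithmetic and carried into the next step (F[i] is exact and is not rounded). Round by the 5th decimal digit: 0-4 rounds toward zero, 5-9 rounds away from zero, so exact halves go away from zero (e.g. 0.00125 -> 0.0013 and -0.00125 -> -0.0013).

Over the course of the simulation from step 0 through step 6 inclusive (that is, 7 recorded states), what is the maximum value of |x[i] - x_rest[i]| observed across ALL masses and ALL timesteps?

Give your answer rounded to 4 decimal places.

Step 0: x=[2.0000 7.0000 10.0000] v=[0.0000 0.0000 0.0000]
Step 1: x=[2.7500 6.5000 10.0000] v=[1.5000 -1.0000 0.0000]
Step 2: x=[3.7500 5.9375 9.8750] v=[2.0000 -1.1250 -0.2500]
Step 3: x=[4.3594 5.8125 9.5156] v=[1.2188 -0.2500 -0.7188]
Step 4: x=[4.2422 6.2500 8.9804] v=[-0.2344 0.8750 -1.0704]
Step 5: x=[3.5664 6.8682 8.5126] v=[-1.3516 1.2363 -0.9356]
Step 6: x=[2.8245 7.0720 8.3837] v=[-1.4839 0.4076 -0.2578]
Max displacement = 1.3594

Answer: 1.3594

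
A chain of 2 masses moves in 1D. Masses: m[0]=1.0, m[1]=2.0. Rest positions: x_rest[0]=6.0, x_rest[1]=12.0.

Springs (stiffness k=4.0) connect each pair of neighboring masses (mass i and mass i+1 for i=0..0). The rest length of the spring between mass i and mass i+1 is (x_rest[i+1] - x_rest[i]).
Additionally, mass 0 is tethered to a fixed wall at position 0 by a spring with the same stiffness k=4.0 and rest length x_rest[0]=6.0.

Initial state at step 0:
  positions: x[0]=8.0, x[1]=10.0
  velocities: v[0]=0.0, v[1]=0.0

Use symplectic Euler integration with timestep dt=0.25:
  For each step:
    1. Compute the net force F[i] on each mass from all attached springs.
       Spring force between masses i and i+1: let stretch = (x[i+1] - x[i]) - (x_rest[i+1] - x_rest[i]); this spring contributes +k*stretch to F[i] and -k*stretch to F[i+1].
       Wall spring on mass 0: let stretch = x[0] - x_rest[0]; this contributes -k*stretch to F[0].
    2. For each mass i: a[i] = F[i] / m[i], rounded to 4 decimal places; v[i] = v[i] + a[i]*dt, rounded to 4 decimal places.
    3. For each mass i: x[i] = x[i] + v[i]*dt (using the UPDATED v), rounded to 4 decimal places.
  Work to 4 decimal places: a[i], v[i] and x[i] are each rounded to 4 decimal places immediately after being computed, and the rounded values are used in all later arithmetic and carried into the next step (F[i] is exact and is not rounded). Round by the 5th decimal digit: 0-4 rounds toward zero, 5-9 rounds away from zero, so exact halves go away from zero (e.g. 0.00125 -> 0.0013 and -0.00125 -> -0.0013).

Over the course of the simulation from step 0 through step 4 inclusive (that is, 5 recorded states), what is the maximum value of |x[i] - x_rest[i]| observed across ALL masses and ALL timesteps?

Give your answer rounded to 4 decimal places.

Step 0: x=[8.0000 10.0000] v=[0.0000 0.0000]
Step 1: x=[6.5000 10.5000] v=[-6.0000 2.0000]
Step 2: x=[4.3750 11.2500] v=[-8.5000 3.0000]
Step 3: x=[2.8750 11.8906] v=[-6.0000 2.5625]
Step 4: x=[2.9102 12.1543] v=[0.1406 1.0547]
Max displacement = 3.1250

Answer: 3.1250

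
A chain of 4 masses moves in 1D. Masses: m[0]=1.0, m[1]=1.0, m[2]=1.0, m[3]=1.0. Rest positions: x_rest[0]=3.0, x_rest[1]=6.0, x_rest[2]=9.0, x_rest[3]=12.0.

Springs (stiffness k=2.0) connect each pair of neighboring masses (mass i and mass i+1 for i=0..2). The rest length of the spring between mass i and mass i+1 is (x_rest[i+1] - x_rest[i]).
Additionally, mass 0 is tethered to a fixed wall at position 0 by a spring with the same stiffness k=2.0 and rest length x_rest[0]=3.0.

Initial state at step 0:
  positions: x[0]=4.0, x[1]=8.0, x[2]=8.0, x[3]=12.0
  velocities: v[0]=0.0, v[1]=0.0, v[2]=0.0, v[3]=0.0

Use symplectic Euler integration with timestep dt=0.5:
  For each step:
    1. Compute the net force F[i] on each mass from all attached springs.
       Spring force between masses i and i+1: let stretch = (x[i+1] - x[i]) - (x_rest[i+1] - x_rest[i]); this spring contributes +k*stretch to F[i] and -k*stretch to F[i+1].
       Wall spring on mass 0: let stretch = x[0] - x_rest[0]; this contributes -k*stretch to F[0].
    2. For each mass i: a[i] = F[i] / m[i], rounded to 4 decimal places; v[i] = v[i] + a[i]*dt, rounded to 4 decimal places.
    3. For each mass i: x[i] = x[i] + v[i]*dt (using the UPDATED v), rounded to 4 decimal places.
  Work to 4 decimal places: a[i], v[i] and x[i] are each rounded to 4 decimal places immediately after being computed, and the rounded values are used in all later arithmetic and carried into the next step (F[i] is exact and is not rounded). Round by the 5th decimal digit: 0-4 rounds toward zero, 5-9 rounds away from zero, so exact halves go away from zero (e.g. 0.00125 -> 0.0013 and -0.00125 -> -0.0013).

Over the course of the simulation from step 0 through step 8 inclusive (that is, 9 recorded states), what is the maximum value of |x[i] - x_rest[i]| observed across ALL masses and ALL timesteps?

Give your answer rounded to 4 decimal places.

Step 0: x=[4.0000 8.0000 8.0000 12.0000] v=[0.0000 0.0000 0.0000 0.0000]
Step 1: x=[4.0000 6.0000 10.0000 11.5000] v=[0.0000 -4.0000 4.0000 -1.0000]
Step 2: x=[3.0000 5.0000 10.7500 11.7500] v=[-2.0000 -2.0000 1.5000 0.5000]
Step 3: x=[1.5000 5.8750 9.1250 13.0000] v=[-3.0000 1.7500 -3.2500 2.5000]
Step 4: x=[1.4375 6.1875 7.8125 13.8125] v=[-0.1250 0.6250 -2.6250 1.6250]
Step 5: x=[3.0313 4.9375 8.6875 13.1250] v=[3.1875 -2.5000 1.7500 -1.3750]
Step 6: x=[4.0625 4.6094 9.9063 11.7188] v=[2.0624 -0.6562 2.4375 -2.8125]
Step 7: x=[3.3359 6.6563 9.3829 10.9063] v=[-1.4532 4.0938 -1.0469 -1.6250]
Step 8: x=[2.6016 8.4063 8.2579 10.8321] v=[-1.4687 3.5000 -2.2501 -0.1484]
Max displacement = 2.4063

Answer: 2.4063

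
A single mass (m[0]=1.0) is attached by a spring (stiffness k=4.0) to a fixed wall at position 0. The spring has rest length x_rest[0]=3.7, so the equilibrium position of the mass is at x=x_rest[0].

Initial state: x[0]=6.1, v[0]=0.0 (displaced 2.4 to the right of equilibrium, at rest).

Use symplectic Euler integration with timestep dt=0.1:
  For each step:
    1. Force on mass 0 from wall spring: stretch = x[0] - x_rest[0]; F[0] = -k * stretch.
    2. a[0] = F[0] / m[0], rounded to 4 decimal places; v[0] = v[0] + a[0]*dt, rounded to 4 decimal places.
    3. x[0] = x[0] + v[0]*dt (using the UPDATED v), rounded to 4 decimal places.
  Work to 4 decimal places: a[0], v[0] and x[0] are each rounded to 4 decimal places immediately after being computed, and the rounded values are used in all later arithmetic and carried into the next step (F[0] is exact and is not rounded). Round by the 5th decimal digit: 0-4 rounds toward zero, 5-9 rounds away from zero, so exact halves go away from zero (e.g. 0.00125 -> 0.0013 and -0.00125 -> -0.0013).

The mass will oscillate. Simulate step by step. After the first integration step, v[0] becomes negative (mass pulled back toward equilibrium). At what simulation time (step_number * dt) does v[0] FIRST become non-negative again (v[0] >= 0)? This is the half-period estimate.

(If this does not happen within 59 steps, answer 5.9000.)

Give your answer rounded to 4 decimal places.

Answer: 1.6000

Derivation:
Step 0: x=[6.1000] v=[0.0000]
Step 1: x=[6.0040] v=[-0.9600]
Step 2: x=[5.8158] v=[-1.8816]
Step 3: x=[5.5430] v=[-2.7279]
Step 4: x=[5.1965] v=[-3.4651]
Step 5: x=[4.7901] v=[-4.0637]
Step 6: x=[4.3401] v=[-4.4997]
Step 7: x=[3.8645] v=[-4.7557]
Step 8: x=[3.3824] v=[-4.8215]
Step 9: x=[2.9130] v=[-4.6945]
Step 10: x=[2.4750] v=[-4.3797]
Step 11: x=[2.0860] v=[-3.8897]
Step 12: x=[1.7616] v=[-3.2441]
Step 13: x=[1.5147] v=[-2.4687]
Step 14: x=[1.3552] v=[-1.5946]
Step 15: x=[1.2895] v=[-0.6567]
Step 16: x=[1.3203] v=[0.3075]
First v>=0 after going negative at step 16, time=1.6000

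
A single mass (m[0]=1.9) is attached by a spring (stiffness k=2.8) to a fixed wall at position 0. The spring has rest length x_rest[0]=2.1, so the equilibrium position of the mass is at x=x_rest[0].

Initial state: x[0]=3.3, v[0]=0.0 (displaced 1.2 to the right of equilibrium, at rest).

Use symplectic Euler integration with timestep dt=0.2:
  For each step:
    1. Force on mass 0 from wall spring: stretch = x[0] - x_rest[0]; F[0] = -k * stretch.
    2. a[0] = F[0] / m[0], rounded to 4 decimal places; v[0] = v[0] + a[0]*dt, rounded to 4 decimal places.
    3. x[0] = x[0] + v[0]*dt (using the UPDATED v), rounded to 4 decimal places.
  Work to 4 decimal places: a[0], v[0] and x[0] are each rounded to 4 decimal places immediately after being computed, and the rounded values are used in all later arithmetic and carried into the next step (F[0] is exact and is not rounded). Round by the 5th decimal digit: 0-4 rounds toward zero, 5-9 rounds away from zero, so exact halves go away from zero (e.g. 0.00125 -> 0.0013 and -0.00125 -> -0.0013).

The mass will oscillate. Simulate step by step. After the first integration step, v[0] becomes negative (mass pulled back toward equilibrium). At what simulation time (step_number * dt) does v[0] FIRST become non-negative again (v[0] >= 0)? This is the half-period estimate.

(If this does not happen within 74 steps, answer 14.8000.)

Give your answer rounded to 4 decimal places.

Step 0: x=[3.3000] v=[0.0000]
Step 1: x=[3.2293] v=[-0.3537]
Step 2: x=[3.0920] v=[-0.6865]
Step 3: x=[2.8962] v=[-0.9789]
Step 4: x=[2.6535] v=[-1.2136]
Step 5: x=[2.3782] v=[-1.3767]
Step 6: x=[2.0865] v=[-1.4587]
Step 7: x=[1.7956] v=[-1.4547]
Step 8: x=[1.5226] v=[-1.3650]
Step 9: x=[1.2836] v=[-1.1948]
Step 10: x=[1.0928] v=[-0.9542]
Step 11: x=[0.9613] v=[-0.6573]
Step 12: x=[0.8970] v=[-0.3217]
Step 13: x=[0.9036] v=[0.0329]
First v>=0 after going negative at step 13, time=2.6000

Answer: 2.6000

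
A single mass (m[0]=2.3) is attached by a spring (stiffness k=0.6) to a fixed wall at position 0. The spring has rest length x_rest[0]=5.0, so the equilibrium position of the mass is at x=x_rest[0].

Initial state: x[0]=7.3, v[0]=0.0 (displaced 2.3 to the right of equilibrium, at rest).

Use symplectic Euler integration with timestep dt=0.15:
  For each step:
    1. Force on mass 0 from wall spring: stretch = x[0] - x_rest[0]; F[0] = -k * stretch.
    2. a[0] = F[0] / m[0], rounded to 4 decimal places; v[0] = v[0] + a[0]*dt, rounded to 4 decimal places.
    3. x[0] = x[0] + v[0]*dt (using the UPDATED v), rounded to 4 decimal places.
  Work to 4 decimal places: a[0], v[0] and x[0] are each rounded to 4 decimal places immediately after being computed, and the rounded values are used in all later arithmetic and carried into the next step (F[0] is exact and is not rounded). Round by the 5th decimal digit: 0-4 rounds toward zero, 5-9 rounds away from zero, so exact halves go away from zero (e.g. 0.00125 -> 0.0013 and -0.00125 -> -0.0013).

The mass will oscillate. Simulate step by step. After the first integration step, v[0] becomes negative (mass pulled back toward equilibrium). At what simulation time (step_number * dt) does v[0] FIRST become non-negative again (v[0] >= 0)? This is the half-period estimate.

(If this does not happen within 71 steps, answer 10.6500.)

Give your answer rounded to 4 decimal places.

Answer: 6.1500

Derivation:
Step 0: x=[7.3000] v=[0.0000]
Step 1: x=[7.2865] v=[-0.0900]
Step 2: x=[7.2596] v=[-0.1795]
Step 3: x=[7.2194] v=[-0.2679]
Step 4: x=[7.1662] v=[-0.3548]
Step 5: x=[7.1003] v=[-0.4396]
Step 6: x=[7.0220] v=[-0.5218]
Step 7: x=[6.9319] v=[-0.6009]
Step 8: x=[6.8304] v=[-0.6765]
Step 9: x=[6.7182] v=[-0.7481]
Step 10: x=[6.5959] v=[-0.8153]
Step 11: x=[6.4642] v=[-0.8777]
Step 12: x=[6.3240] v=[-0.9350]
Step 13: x=[6.1760] v=[-0.9868]
Step 14: x=[6.0211] v=[-1.0328]
Step 15: x=[5.8602] v=[-1.0728]
Step 16: x=[5.6942] v=[-1.1065]
Step 17: x=[5.5241] v=[-1.1337]
Step 18: x=[5.3510] v=[-1.1542]
Step 19: x=[5.1758] v=[-1.1679]
Step 20: x=[4.9996] v=[-1.1748]
Step 21: x=[4.8234] v=[-1.1748]
Step 22: x=[4.6482] v=[-1.1679]
Step 23: x=[4.4751] v=[-1.1541]
Step 24: x=[4.3051] v=[-1.1336]
Step 25: x=[4.1391] v=[-1.1064]
Step 26: x=[3.9782] v=[-1.0727]
Step 27: x=[3.8233] v=[-1.0327]
Step 28: x=[3.6753] v=[-0.9867]
Step 29: x=[3.5351] v=[-0.9349]
Step 30: x=[3.4035] v=[-0.8776]
Step 31: x=[3.2812] v=[-0.8151]
Step 32: x=[3.1690] v=[-0.7478]
Step 33: x=[3.0676] v=[-0.6761]
Step 34: x=[2.9775] v=[-0.6005]
Step 35: x=[2.8993] v=[-0.5214]
Step 36: x=[2.8334] v=[-0.4392]
Step 37: x=[2.7802] v=[-0.3544]
Step 38: x=[2.7401] v=[-0.2675]
Step 39: x=[2.7132] v=[-0.1791]
Step 40: x=[2.6998] v=[-0.0896]
Step 41: x=[2.6999] v=[0.0004]
First v>=0 after going negative at step 41, time=6.1500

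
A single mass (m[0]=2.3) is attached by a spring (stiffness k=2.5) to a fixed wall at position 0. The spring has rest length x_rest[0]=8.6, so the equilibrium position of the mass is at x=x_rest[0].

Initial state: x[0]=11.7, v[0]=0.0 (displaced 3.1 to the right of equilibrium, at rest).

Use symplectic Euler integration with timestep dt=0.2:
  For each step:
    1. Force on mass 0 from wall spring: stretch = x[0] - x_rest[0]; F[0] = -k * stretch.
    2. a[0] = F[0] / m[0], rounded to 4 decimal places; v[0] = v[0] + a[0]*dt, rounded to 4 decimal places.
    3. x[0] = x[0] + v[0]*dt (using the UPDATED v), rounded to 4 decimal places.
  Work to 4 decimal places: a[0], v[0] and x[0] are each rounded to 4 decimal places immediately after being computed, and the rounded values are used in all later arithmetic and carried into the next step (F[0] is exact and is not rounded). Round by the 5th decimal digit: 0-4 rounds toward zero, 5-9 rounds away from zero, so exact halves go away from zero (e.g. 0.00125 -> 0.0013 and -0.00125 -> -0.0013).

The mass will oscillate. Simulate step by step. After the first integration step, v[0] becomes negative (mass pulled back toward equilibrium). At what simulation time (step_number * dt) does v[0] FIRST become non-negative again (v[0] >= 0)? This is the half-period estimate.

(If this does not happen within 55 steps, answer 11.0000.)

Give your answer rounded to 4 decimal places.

Answer: 3.2000

Derivation:
Step 0: x=[11.7000] v=[0.0000]
Step 1: x=[11.5652] v=[-0.6739]
Step 2: x=[11.3015] v=[-1.3185]
Step 3: x=[10.9203] v=[-1.9058]
Step 4: x=[10.4383] v=[-2.4102]
Step 5: x=[9.8763] v=[-2.8098]
Step 6: x=[9.2588] v=[-3.0873]
Step 7: x=[8.6127] v=[-3.2305]
Step 8: x=[7.9660] v=[-3.2333]
Step 9: x=[7.3469] v=[-3.0955]
Step 10: x=[6.7823] v=[-2.8231]
Step 11: x=[6.2967] v=[-2.4279]
Step 12: x=[5.9113] v=[-1.9272]
Step 13: x=[5.6428] v=[-1.3427]
Step 14: x=[5.5028] v=[-0.6998]
Step 15: x=[5.4975] v=[-0.0265]
Step 16: x=[5.6271] v=[0.6480]
First v>=0 after going negative at step 16, time=3.2000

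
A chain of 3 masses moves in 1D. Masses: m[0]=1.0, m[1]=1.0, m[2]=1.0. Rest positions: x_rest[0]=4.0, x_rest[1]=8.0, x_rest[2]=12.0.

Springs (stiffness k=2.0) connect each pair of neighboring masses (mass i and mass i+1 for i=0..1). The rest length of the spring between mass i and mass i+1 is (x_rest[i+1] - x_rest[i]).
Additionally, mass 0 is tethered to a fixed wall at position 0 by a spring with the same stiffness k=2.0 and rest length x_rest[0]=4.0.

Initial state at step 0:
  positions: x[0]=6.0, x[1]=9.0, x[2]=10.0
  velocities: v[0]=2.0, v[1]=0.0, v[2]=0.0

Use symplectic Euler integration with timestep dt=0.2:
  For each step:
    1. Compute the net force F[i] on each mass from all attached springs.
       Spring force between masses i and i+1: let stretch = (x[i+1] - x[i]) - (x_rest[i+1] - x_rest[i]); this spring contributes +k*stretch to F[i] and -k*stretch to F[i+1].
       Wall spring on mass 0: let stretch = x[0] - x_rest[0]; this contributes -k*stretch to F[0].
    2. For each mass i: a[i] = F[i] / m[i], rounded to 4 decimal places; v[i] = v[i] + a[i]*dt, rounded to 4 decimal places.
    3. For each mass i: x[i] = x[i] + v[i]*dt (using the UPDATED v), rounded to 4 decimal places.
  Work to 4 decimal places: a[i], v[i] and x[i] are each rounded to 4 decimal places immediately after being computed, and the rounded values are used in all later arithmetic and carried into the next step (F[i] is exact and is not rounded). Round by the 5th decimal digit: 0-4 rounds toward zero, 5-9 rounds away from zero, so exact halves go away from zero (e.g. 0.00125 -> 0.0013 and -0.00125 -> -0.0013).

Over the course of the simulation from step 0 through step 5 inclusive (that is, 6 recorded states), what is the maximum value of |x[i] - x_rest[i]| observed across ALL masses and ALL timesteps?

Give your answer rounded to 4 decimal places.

Step 0: x=[6.0000 9.0000 10.0000] v=[2.0000 0.0000 0.0000]
Step 1: x=[6.1600 8.8400 10.2400] v=[0.8000 -0.8000 1.2000]
Step 2: x=[6.0416 8.5776 10.6880] v=[-0.5920 -1.3120 2.2400]
Step 3: x=[5.6428 8.2812 11.2872] v=[-1.9942 -1.4822 2.9958]
Step 4: x=[5.0036 8.0142 11.9659] v=[-3.1960 -1.3352 3.3934]
Step 5: x=[4.2050 7.8224 12.6484] v=[-3.9932 -0.9588 3.4127]
Max displacement = 2.1600

Answer: 2.1600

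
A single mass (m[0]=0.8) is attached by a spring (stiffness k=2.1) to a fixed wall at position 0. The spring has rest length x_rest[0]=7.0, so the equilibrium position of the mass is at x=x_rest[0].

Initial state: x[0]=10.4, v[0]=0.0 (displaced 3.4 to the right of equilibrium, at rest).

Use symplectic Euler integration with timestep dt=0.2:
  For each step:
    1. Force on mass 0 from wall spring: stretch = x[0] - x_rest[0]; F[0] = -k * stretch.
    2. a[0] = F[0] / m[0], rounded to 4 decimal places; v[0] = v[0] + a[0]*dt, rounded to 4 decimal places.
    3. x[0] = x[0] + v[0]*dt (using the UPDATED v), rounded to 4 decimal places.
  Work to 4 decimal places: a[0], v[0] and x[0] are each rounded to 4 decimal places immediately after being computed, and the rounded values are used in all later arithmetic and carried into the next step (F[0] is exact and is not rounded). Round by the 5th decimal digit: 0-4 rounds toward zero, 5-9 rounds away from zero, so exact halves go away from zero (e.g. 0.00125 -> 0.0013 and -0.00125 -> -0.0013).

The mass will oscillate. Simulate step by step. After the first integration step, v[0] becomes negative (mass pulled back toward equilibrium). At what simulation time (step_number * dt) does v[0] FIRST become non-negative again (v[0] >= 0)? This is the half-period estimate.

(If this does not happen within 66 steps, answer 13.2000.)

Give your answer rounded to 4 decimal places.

Step 0: x=[10.4000] v=[0.0000]
Step 1: x=[10.0430] v=[-1.7850]
Step 2: x=[9.3665] v=[-3.3826]
Step 3: x=[8.4415] v=[-4.6250]
Step 4: x=[7.3651] v=[-5.3818]
Step 5: x=[6.2504] v=[-5.5735]
Step 6: x=[5.2144] v=[-5.1800]
Step 7: x=[4.3659] v=[-4.2426]
Step 8: x=[3.7940] v=[-2.8597]
Step 9: x=[3.5587] v=[-1.1765]
Step 10: x=[3.6847] v=[0.6302]
First v>=0 after going negative at step 10, time=2.0000

Answer: 2.0000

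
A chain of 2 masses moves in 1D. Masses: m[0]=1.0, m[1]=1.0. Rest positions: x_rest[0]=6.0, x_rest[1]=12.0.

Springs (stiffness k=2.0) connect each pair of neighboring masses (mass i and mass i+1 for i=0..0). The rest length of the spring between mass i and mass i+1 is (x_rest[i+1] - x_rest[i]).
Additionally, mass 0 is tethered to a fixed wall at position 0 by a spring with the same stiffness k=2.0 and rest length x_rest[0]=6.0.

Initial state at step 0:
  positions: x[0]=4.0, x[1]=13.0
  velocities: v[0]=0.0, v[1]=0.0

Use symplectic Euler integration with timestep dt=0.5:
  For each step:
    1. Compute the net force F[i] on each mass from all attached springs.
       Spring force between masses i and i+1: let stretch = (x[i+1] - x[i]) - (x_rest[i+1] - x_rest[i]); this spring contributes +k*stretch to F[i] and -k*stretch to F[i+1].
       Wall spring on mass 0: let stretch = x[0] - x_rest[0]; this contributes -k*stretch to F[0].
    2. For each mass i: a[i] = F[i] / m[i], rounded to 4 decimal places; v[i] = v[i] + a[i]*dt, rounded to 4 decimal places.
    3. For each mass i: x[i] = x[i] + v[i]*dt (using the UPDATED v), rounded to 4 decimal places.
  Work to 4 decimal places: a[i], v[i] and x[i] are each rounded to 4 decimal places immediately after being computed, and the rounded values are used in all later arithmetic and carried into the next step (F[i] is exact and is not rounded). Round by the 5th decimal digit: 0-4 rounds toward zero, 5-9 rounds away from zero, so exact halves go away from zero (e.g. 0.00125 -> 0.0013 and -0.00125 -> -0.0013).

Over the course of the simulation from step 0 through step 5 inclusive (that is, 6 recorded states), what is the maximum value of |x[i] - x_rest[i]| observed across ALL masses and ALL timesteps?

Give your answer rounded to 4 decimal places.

Answer: 2.2500

Derivation:
Step 0: x=[4.0000 13.0000] v=[0.0000 0.0000]
Step 1: x=[6.5000 11.5000] v=[5.0000 -3.0000]
Step 2: x=[8.2500 10.5000] v=[3.5000 -2.0000]
Step 3: x=[7.0000 11.3750] v=[-2.5000 1.7500]
Step 4: x=[4.4375 13.0625] v=[-5.1250 3.3750]
Step 5: x=[3.9688 13.4375] v=[-0.9375 0.7500]
Max displacement = 2.2500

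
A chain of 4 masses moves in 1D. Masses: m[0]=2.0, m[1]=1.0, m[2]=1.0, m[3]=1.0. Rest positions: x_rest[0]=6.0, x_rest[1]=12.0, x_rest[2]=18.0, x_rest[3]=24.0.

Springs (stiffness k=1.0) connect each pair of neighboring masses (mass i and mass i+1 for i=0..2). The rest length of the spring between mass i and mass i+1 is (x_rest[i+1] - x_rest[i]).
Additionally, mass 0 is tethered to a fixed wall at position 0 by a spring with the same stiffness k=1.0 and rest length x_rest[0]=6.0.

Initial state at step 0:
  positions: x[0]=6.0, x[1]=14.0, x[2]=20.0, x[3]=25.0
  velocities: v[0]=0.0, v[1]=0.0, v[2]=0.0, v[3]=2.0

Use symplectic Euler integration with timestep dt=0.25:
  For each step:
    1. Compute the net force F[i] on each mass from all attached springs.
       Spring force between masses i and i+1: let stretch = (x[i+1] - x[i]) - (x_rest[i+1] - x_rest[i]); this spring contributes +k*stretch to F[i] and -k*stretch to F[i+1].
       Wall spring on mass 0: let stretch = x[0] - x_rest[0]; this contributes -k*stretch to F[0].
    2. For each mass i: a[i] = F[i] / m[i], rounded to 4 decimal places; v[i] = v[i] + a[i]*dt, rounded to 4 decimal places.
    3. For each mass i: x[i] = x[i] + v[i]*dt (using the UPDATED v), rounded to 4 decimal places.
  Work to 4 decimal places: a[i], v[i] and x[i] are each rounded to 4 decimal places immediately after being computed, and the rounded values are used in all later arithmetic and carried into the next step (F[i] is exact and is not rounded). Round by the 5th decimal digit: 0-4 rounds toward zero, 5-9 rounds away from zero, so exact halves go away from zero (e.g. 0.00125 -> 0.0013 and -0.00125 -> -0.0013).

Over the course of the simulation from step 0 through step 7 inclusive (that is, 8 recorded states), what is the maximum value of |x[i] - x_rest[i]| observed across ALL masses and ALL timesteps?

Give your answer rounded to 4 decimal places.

Answer: 4.0865

Derivation:
Step 0: x=[6.0000 14.0000 20.0000 25.0000] v=[0.0000 0.0000 0.0000 2.0000]
Step 1: x=[6.0625 13.8750 19.9375 25.5625] v=[0.2500 -0.5000 -0.2500 2.2500]
Step 2: x=[6.1797 13.6406 19.8477 26.1485] v=[0.4688 -0.9375 -0.3594 2.3438]
Step 3: x=[6.3370 13.3279 19.7637 26.7157] v=[0.6290 -1.2510 -0.3360 2.2686]
Step 4: x=[6.5147 12.9805 19.7120 27.2234] v=[0.7108 -1.3898 -0.2070 2.0306]
Step 5: x=[6.6909 12.6497 19.7090 27.6366] v=[0.7047 -1.3234 -0.0120 1.6528]
Step 6: x=[6.8442 12.3876 19.7603 27.9293] v=[0.6132 -1.0483 0.2051 1.1709]
Step 7: x=[6.9569 12.2399 19.8614 28.0865] v=[0.4506 -0.5910 0.4042 0.6287]
Max displacement = 4.0865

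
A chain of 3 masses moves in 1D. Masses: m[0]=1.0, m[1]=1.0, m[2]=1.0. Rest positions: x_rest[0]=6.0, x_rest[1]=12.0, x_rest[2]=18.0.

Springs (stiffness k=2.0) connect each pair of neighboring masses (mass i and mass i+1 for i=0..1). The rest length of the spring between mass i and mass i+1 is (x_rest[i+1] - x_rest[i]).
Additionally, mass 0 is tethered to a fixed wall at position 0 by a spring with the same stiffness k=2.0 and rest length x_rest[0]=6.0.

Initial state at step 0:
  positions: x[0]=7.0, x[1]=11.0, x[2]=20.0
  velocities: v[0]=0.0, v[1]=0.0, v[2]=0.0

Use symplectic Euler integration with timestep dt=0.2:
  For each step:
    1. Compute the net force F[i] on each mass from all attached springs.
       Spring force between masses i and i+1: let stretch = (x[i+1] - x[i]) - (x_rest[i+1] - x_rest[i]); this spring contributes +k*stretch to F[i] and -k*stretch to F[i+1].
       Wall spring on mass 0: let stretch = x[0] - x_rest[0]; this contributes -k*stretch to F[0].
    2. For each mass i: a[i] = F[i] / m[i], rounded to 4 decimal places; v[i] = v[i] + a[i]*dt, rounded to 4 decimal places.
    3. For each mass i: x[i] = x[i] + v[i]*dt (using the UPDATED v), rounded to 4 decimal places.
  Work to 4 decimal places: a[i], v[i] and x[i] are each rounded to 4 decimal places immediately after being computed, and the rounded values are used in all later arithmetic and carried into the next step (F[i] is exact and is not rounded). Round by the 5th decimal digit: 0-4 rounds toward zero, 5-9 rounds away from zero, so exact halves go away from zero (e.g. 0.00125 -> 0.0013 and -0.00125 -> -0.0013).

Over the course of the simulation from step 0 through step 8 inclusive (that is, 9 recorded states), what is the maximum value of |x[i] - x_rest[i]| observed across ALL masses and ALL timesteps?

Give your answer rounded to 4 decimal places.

Answer: 2.1419

Derivation:
Step 0: x=[7.0000 11.0000 20.0000] v=[0.0000 0.0000 0.0000]
Step 1: x=[6.7600 11.4000 19.7600] v=[-1.2000 2.0000 -1.2000]
Step 2: x=[6.3504 12.0976 19.3312] v=[-2.0480 3.4880 -2.1440]
Step 3: x=[5.8925 12.9141 18.8037] v=[-2.2893 4.0826 -2.6374]
Step 4: x=[5.5250 13.6401 18.2851] v=[-1.8377 3.6298 -2.5932]
Step 5: x=[5.3647 14.0885 17.8749] v=[-0.8017 2.2418 -2.0512]
Step 6: x=[5.4731 14.1419 17.6417] v=[0.5419 0.2668 -1.1658]
Step 7: x=[5.8371 13.7817 17.6086] v=[1.8202 -1.8008 -0.1657]
Step 8: x=[6.3697 13.0921 17.7493] v=[2.6632 -3.4479 0.7035]
Max displacement = 2.1419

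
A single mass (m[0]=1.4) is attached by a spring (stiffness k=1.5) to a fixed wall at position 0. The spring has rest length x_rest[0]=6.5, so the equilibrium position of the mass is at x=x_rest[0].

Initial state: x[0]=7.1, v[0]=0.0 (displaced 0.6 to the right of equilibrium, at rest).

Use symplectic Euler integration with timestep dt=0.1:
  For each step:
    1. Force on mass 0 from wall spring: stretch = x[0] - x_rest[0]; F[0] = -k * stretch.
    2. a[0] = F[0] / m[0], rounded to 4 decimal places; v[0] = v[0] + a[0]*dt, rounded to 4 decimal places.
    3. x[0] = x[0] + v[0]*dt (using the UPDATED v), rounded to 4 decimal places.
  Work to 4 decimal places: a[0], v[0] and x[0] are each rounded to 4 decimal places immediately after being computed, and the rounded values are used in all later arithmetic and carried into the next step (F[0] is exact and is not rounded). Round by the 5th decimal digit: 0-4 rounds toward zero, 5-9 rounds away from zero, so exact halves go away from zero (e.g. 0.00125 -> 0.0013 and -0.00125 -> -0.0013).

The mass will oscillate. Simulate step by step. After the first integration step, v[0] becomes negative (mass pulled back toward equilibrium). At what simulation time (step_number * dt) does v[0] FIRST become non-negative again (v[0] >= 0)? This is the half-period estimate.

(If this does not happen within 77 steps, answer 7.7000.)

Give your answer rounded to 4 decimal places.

Step 0: x=[7.1000] v=[0.0000]
Step 1: x=[7.0936] v=[-0.0643]
Step 2: x=[7.0808] v=[-0.1279]
Step 3: x=[7.0618] v=[-0.1901]
Step 4: x=[7.0368] v=[-0.2503]
Step 5: x=[7.0060] v=[-0.3078]
Step 6: x=[6.9698] v=[-0.3620]
Step 7: x=[6.9286] v=[-0.4123]
Step 8: x=[6.8828] v=[-0.4582]
Step 9: x=[6.8329] v=[-0.4992]
Step 10: x=[6.7794] v=[-0.5349]
Step 11: x=[6.7229] v=[-0.5648]
Step 12: x=[6.6640] v=[-0.5887]
Step 13: x=[6.6034] v=[-0.6063]
Step 14: x=[6.5417] v=[-0.6174]
Step 15: x=[6.4795] v=[-0.6219]
Step 16: x=[6.4175] v=[-0.6197]
Step 17: x=[6.3564] v=[-0.6109]
Step 18: x=[6.2969] v=[-0.5955]
Step 19: x=[6.2395] v=[-0.5737]
Step 20: x=[6.1849] v=[-0.5458]
Step 21: x=[6.1337] v=[-0.5120]
Step 22: x=[6.0864] v=[-0.4728]
Step 23: x=[6.0436] v=[-0.4285]
Step 24: x=[6.0056] v=[-0.3796]
Step 25: x=[5.9729] v=[-0.3266]
Step 26: x=[5.9459] v=[-0.2701]
Step 27: x=[5.9248] v=[-0.2107]
Step 28: x=[5.9099] v=[-0.1491]
Step 29: x=[5.9013] v=[-0.0859]
Step 30: x=[5.8991] v=[-0.0218]
Step 31: x=[5.9034] v=[0.0426]
First v>=0 after going negative at step 31, time=3.1000

Answer: 3.1000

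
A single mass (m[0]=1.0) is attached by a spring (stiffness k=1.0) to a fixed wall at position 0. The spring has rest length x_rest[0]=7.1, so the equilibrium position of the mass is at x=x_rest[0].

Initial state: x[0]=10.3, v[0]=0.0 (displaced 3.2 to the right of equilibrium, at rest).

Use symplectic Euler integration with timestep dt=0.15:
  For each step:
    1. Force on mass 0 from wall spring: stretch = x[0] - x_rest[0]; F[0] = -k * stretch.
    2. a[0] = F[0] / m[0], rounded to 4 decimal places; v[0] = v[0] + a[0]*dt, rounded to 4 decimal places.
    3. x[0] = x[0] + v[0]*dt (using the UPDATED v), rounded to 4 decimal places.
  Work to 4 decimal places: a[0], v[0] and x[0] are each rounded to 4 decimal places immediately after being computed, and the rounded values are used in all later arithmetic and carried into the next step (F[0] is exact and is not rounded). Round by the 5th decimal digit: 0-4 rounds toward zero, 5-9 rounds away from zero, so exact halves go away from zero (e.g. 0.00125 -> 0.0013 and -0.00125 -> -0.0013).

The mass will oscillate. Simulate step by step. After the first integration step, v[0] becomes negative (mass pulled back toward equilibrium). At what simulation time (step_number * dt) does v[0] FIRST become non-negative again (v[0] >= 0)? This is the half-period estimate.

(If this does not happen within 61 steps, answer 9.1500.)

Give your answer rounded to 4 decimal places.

Answer: 3.1500

Derivation:
Step 0: x=[10.3000] v=[0.0000]
Step 1: x=[10.2280] v=[-0.4800]
Step 2: x=[10.0856] v=[-0.9492]
Step 3: x=[9.8761] v=[-1.3970]
Step 4: x=[9.6041] v=[-1.8134]
Step 5: x=[9.2758] v=[-2.1890]
Step 6: x=[8.8985] v=[-2.5154]
Step 7: x=[8.4807] v=[-2.7852]
Step 8: x=[8.0319] v=[-2.9923]
Step 9: x=[7.5621] v=[-3.1321]
Step 10: x=[7.0819] v=[-3.2014]
Step 11: x=[6.6021] v=[-3.1987]
Step 12: x=[6.1335] v=[-3.1240]
Step 13: x=[5.6867] v=[-2.9790]
Step 14: x=[5.2717] v=[-2.7670]
Step 15: x=[4.8978] v=[-2.4928]
Step 16: x=[4.5734] v=[-2.1625]
Step 17: x=[4.3059] v=[-1.7835]
Step 18: x=[4.1012] v=[-1.3644]
Step 19: x=[3.9640] v=[-0.9146]
Step 20: x=[3.8974] v=[-0.4442]
Step 21: x=[3.9028] v=[0.0362]
First v>=0 after going negative at step 21, time=3.1500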